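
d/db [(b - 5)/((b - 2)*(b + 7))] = (-b^2 + 10*b + 11)/(b^4 + 10*b^3 - 3*b^2 - 140*b + 196)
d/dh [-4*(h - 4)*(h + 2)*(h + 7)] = -12*h^2 - 40*h + 88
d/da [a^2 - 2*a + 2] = 2*a - 2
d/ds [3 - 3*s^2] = -6*s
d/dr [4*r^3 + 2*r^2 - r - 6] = 12*r^2 + 4*r - 1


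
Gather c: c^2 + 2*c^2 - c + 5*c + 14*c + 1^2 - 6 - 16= 3*c^2 + 18*c - 21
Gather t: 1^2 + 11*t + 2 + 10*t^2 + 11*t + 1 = 10*t^2 + 22*t + 4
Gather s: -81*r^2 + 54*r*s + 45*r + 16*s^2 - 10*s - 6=-81*r^2 + 45*r + 16*s^2 + s*(54*r - 10) - 6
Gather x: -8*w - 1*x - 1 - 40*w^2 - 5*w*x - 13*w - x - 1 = -40*w^2 - 21*w + x*(-5*w - 2) - 2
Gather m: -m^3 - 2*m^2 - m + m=-m^3 - 2*m^2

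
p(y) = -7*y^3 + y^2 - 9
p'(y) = -21*y^2 + 2*y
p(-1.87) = 40.27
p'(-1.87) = -77.17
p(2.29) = -87.82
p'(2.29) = -105.55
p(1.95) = -57.10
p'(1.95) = -75.95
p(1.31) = -23.02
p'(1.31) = -33.42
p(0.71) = -11.00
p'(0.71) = -9.17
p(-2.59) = 119.33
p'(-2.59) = -146.05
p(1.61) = -35.62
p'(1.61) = -51.21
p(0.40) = -9.29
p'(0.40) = -2.56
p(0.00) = -9.00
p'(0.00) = 0.00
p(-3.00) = 189.00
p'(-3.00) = -195.00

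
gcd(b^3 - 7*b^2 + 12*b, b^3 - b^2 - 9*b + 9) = b - 3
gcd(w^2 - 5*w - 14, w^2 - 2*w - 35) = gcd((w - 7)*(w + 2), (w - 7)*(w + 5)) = w - 7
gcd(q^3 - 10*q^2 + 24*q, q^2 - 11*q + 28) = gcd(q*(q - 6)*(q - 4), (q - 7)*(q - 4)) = q - 4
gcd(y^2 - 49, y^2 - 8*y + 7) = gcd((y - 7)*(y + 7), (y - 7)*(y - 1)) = y - 7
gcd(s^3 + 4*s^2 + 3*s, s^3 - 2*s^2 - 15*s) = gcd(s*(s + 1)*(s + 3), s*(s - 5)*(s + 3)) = s^2 + 3*s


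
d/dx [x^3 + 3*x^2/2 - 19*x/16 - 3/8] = 3*x^2 + 3*x - 19/16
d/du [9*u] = 9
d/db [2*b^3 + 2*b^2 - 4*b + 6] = 6*b^2 + 4*b - 4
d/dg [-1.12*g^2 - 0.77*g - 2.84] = -2.24*g - 0.77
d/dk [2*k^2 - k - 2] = 4*k - 1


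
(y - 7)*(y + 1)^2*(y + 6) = y^4 + y^3 - 43*y^2 - 85*y - 42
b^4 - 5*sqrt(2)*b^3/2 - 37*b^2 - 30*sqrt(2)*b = b*(b - 6*sqrt(2))*(b + sqrt(2))*(b + 5*sqrt(2)/2)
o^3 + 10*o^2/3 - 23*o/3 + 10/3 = (o - 1)*(o - 2/3)*(o + 5)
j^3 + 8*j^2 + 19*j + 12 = (j + 1)*(j + 3)*(j + 4)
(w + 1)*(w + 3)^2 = w^3 + 7*w^2 + 15*w + 9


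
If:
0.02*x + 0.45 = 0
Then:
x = -22.50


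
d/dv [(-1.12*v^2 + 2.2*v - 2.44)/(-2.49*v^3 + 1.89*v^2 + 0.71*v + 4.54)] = (-2.7888*v^4 + 10.956*v^3 - 23.18*v^2 - 0.946400000000003*v + 11.7204)/(6.2001*v^6 - 9.4122*v^5 + 0.0362999999999998*v^4 - 19.9254*v^3 + 17.6653*v^2 + 6.4468*v + 20.6116)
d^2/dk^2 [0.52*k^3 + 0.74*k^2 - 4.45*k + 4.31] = 3.12*k + 1.48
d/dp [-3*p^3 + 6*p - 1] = 6 - 9*p^2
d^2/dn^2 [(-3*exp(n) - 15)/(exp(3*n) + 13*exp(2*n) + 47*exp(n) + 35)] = 12*(-exp(3*n) - 6*exp(2*n) - 9*exp(n) + 14)*exp(n)/(exp(6*n) + 24*exp(5*n) + 213*exp(4*n) + 848*exp(3*n) + 1491*exp(2*n) + 1176*exp(n) + 343)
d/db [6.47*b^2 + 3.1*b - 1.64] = 12.94*b + 3.1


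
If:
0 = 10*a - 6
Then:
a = 3/5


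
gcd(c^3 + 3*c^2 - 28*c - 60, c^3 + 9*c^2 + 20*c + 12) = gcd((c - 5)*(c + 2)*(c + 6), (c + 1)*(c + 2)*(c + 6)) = c^2 + 8*c + 12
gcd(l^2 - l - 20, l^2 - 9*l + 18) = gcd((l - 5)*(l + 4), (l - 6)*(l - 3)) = 1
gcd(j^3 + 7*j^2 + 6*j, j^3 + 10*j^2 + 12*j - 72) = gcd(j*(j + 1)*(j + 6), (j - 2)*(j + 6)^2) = j + 6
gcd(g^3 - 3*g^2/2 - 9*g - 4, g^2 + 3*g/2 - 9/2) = 1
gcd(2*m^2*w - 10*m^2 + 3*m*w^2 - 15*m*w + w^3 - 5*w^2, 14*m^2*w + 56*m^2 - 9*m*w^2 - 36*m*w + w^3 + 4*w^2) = 1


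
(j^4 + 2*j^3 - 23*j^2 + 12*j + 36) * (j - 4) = j^5 - 2*j^4 - 31*j^3 + 104*j^2 - 12*j - 144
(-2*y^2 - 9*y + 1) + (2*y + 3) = -2*y^2 - 7*y + 4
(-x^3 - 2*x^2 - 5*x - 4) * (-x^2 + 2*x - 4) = x^5 + 5*x^3 + 2*x^2 + 12*x + 16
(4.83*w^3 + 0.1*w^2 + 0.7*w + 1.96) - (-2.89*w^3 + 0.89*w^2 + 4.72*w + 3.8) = 7.72*w^3 - 0.79*w^2 - 4.02*w - 1.84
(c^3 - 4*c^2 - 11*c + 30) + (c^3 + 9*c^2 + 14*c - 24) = 2*c^3 + 5*c^2 + 3*c + 6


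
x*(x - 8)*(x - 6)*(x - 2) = x^4 - 16*x^3 + 76*x^2 - 96*x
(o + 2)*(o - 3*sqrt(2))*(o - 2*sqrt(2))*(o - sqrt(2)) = o^4 - 6*sqrt(2)*o^3 + 2*o^3 - 12*sqrt(2)*o^2 + 22*o^2 - 12*sqrt(2)*o + 44*o - 24*sqrt(2)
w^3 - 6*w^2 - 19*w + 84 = (w - 7)*(w - 3)*(w + 4)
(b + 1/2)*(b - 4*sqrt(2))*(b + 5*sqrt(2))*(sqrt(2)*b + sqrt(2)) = sqrt(2)*b^4 + 2*b^3 + 3*sqrt(2)*b^3/2 - 79*sqrt(2)*b^2/2 + 3*b^2 - 60*sqrt(2)*b + b - 20*sqrt(2)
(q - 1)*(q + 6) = q^2 + 5*q - 6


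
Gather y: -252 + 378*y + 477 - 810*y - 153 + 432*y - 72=0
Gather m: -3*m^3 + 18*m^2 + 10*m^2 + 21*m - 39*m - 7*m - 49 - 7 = -3*m^3 + 28*m^2 - 25*m - 56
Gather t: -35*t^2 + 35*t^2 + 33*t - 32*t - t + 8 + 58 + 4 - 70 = 0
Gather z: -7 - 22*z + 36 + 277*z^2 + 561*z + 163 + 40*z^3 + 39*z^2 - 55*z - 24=40*z^3 + 316*z^2 + 484*z + 168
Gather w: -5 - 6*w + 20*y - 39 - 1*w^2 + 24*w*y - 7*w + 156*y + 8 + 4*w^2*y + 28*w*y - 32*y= w^2*(4*y - 1) + w*(52*y - 13) + 144*y - 36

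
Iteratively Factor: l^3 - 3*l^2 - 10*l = (l - 5)*(l^2 + 2*l) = l*(l - 5)*(l + 2)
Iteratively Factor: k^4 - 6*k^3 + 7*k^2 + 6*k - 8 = (k - 4)*(k^3 - 2*k^2 - k + 2) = (k - 4)*(k - 2)*(k^2 - 1) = (k - 4)*(k - 2)*(k + 1)*(k - 1)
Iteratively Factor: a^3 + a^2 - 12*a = (a + 4)*(a^2 - 3*a) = a*(a + 4)*(a - 3)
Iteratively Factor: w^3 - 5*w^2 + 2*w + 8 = (w + 1)*(w^2 - 6*w + 8) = (w - 4)*(w + 1)*(w - 2)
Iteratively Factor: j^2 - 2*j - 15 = (j + 3)*(j - 5)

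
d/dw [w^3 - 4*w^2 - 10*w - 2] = 3*w^2 - 8*w - 10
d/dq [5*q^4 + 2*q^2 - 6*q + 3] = 20*q^3 + 4*q - 6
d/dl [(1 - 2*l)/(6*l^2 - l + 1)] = (-12*l^2 + 2*l + (2*l - 1)*(12*l - 1) - 2)/(6*l^2 - l + 1)^2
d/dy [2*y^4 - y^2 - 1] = 8*y^3 - 2*y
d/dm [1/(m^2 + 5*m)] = (-2*m - 5)/(m^2*(m + 5)^2)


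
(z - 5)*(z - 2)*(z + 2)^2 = z^4 - 3*z^3 - 14*z^2 + 12*z + 40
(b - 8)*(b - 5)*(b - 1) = b^3 - 14*b^2 + 53*b - 40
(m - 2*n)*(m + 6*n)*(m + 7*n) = m^3 + 11*m^2*n + 16*m*n^2 - 84*n^3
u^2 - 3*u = u*(u - 3)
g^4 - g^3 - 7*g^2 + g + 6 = (g - 3)*(g - 1)*(g + 1)*(g + 2)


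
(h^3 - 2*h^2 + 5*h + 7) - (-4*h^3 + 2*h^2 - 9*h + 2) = 5*h^3 - 4*h^2 + 14*h + 5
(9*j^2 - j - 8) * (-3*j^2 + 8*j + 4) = -27*j^4 + 75*j^3 + 52*j^2 - 68*j - 32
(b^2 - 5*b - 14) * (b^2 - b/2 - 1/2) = b^4 - 11*b^3/2 - 12*b^2 + 19*b/2 + 7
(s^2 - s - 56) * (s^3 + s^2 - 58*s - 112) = s^5 - 115*s^3 - 110*s^2 + 3360*s + 6272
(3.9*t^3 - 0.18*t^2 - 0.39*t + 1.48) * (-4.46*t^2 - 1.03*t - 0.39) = -17.394*t^5 - 3.2142*t^4 + 0.4038*t^3 - 6.1289*t^2 - 1.3723*t - 0.5772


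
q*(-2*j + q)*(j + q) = -2*j^2*q - j*q^2 + q^3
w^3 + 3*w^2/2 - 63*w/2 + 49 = (w - 7/2)*(w - 2)*(w + 7)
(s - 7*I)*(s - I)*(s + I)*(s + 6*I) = s^4 - I*s^3 + 43*s^2 - I*s + 42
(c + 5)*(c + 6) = c^2 + 11*c + 30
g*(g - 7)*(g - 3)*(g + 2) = g^4 - 8*g^3 + g^2 + 42*g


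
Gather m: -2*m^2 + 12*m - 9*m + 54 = -2*m^2 + 3*m + 54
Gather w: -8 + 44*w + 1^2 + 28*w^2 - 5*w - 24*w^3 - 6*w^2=-24*w^3 + 22*w^2 + 39*w - 7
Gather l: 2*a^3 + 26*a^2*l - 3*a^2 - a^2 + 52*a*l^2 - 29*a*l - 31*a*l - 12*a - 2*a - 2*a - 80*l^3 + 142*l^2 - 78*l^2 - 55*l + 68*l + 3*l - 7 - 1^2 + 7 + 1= 2*a^3 - 4*a^2 - 16*a - 80*l^3 + l^2*(52*a + 64) + l*(26*a^2 - 60*a + 16)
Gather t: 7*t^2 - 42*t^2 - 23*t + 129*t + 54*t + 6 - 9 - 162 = -35*t^2 + 160*t - 165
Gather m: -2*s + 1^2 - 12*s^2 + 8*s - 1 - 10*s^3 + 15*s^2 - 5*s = -10*s^3 + 3*s^2 + s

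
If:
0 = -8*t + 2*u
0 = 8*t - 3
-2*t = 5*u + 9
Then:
No Solution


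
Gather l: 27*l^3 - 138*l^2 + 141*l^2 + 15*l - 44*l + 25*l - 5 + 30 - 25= 27*l^3 + 3*l^2 - 4*l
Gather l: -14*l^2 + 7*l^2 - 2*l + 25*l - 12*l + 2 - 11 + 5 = -7*l^2 + 11*l - 4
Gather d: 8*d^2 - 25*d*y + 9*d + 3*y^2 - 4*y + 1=8*d^2 + d*(9 - 25*y) + 3*y^2 - 4*y + 1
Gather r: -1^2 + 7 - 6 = 0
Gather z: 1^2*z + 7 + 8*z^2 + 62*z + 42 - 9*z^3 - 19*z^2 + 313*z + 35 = -9*z^3 - 11*z^2 + 376*z + 84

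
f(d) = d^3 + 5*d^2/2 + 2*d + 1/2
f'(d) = 3*d^2 + 5*d + 2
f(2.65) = 41.97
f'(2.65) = 36.32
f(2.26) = 29.33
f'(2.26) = 28.62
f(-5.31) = -89.35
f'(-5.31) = 60.04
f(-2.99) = -9.86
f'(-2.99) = 13.87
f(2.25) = 29.05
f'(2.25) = 28.44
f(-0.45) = 0.02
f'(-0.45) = 0.36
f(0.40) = 1.76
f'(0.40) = 4.48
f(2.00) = 22.50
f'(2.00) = 24.00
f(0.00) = 0.50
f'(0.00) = 2.00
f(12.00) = 2112.50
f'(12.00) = 494.00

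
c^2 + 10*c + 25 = (c + 5)^2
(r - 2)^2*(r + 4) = r^3 - 12*r + 16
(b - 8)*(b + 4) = b^2 - 4*b - 32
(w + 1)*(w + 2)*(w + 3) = w^3 + 6*w^2 + 11*w + 6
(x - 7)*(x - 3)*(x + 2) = x^3 - 8*x^2 + x + 42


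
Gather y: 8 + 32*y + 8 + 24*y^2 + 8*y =24*y^2 + 40*y + 16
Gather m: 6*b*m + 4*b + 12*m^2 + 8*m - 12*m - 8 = 4*b + 12*m^2 + m*(6*b - 4) - 8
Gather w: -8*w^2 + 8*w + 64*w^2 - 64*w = 56*w^2 - 56*w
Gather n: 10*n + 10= 10*n + 10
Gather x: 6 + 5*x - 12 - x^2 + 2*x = -x^2 + 7*x - 6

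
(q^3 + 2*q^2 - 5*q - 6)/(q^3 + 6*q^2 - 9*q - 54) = (q^2 - q - 2)/(q^2 + 3*q - 18)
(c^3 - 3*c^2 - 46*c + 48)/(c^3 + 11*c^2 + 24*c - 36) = (c - 8)/(c + 6)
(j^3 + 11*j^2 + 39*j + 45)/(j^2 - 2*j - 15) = (j^2 + 8*j + 15)/(j - 5)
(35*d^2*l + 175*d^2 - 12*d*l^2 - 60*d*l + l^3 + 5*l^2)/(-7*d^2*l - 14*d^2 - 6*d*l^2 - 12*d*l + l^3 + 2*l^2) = (-5*d*l - 25*d + l^2 + 5*l)/(d*l + 2*d + l^2 + 2*l)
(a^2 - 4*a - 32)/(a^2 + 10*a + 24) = (a - 8)/(a + 6)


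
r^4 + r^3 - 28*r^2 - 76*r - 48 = (r - 6)*(r + 1)*(r + 2)*(r + 4)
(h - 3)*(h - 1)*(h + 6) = h^3 + 2*h^2 - 21*h + 18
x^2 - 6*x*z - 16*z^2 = (x - 8*z)*(x + 2*z)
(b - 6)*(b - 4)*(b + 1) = b^3 - 9*b^2 + 14*b + 24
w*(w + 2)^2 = w^3 + 4*w^2 + 4*w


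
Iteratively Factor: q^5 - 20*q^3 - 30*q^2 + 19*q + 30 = (q + 1)*(q^4 - q^3 - 19*q^2 - 11*q + 30) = (q - 5)*(q + 1)*(q^3 + 4*q^2 + q - 6) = (q - 5)*(q - 1)*(q + 1)*(q^2 + 5*q + 6) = (q - 5)*(q - 1)*(q + 1)*(q + 2)*(q + 3)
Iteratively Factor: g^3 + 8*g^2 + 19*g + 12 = (g + 4)*(g^2 + 4*g + 3) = (g + 1)*(g + 4)*(g + 3)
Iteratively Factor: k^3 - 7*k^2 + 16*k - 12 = (k - 2)*(k^2 - 5*k + 6) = (k - 2)^2*(k - 3)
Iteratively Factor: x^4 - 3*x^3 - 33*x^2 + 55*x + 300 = (x - 5)*(x^3 + 2*x^2 - 23*x - 60) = (x - 5)*(x + 3)*(x^2 - x - 20) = (x - 5)^2*(x + 3)*(x + 4)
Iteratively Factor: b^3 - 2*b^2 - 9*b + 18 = (b - 2)*(b^2 - 9) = (b - 3)*(b - 2)*(b + 3)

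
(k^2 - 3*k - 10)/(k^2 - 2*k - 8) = (k - 5)/(k - 4)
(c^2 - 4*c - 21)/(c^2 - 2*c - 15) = (c - 7)/(c - 5)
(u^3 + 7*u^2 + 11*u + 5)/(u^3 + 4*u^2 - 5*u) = (u^2 + 2*u + 1)/(u*(u - 1))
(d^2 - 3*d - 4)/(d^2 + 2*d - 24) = (d + 1)/(d + 6)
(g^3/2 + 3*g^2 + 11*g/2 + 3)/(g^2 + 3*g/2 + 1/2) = (g^2 + 5*g + 6)/(2*g + 1)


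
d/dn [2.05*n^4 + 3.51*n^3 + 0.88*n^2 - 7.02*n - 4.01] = 8.2*n^3 + 10.53*n^2 + 1.76*n - 7.02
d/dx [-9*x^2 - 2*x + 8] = -18*x - 2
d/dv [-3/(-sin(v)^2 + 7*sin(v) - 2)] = 3*(7 - 2*sin(v))*cos(v)/(sin(v)^2 - 7*sin(v) + 2)^2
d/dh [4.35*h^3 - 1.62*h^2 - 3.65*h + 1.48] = 13.05*h^2 - 3.24*h - 3.65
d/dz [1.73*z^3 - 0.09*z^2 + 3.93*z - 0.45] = 5.19*z^2 - 0.18*z + 3.93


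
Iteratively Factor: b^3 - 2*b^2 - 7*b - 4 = (b - 4)*(b^2 + 2*b + 1) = (b - 4)*(b + 1)*(b + 1)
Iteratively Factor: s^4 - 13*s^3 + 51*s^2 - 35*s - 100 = (s - 4)*(s^3 - 9*s^2 + 15*s + 25) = (s - 5)*(s - 4)*(s^2 - 4*s - 5) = (s - 5)^2*(s - 4)*(s + 1)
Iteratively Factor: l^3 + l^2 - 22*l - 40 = (l - 5)*(l^2 + 6*l + 8) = (l - 5)*(l + 2)*(l + 4)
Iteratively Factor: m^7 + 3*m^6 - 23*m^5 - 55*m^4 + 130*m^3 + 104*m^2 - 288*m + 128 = (m - 1)*(m^6 + 4*m^5 - 19*m^4 - 74*m^3 + 56*m^2 + 160*m - 128) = (m - 4)*(m - 1)*(m^5 + 8*m^4 + 13*m^3 - 22*m^2 - 32*m + 32) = (m - 4)*(m - 1)^2*(m^4 + 9*m^3 + 22*m^2 - 32) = (m - 4)*(m - 1)^3*(m^3 + 10*m^2 + 32*m + 32) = (m - 4)*(m - 1)^3*(m + 2)*(m^2 + 8*m + 16) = (m - 4)*(m - 1)^3*(m + 2)*(m + 4)*(m + 4)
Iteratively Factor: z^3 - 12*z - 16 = (z + 2)*(z^2 - 2*z - 8) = (z + 2)^2*(z - 4)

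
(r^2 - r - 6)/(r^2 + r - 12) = (r + 2)/(r + 4)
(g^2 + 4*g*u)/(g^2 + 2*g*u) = (g + 4*u)/(g + 2*u)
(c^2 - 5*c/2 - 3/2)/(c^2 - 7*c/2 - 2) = (c - 3)/(c - 4)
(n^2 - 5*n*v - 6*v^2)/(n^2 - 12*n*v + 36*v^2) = (-n - v)/(-n + 6*v)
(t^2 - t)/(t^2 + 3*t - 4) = t/(t + 4)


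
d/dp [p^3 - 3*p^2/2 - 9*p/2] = 3*p^2 - 3*p - 9/2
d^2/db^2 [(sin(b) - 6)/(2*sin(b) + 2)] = 7*(sin(b) - 2)/(2*(sin(b) + 1)^2)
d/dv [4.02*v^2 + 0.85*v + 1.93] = 8.04*v + 0.85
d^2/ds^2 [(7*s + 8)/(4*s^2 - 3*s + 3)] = 2*((7*s + 8)*(8*s - 3)^2 - (84*s + 11)*(4*s^2 - 3*s + 3))/(4*s^2 - 3*s + 3)^3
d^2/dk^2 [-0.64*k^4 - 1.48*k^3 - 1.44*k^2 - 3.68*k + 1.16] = -7.68*k^2 - 8.88*k - 2.88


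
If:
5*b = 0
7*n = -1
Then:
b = 0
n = -1/7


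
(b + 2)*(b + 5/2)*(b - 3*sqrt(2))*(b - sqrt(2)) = b^4 - 4*sqrt(2)*b^3 + 9*b^3/2 - 18*sqrt(2)*b^2 + 11*b^2 - 20*sqrt(2)*b + 27*b + 30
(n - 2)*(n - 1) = n^2 - 3*n + 2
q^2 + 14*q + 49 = (q + 7)^2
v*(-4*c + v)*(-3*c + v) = 12*c^2*v - 7*c*v^2 + v^3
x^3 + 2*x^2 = x^2*(x + 2)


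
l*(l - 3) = l^2 - 3*l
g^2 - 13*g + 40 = (g - 8)*(g - 5)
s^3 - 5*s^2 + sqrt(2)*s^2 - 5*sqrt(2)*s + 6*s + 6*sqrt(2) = (s - 3)*(s - 2)*(s + sqrt(2))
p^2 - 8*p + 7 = (p - 7)*(p - 1)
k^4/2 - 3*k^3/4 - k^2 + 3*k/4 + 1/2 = (k/2 + 1/4)*(k - 2)*(k - 1)*(k + 1)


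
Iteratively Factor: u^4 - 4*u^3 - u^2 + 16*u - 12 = (u - 2)*(u^3 - 2*u^2 - 5*u + 6) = (u - 3)*(u - 2)*(u^2 + u - 2) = (u - 3)*(u - 2)*(u + 2)*(u - 1)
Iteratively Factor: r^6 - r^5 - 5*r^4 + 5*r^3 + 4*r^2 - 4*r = (r)*(r^5 - r^4 - 5*r^3 + 5*r^2 + 4*r - 4) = r*(r - 1)*(r^4 - 5*r^2 + 4) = r*(r - 1)*(r + 2)*(r^3 - 2*r^2 - r + 2) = r*(r - 1)^2*(r + 2)*(r^2 - r - 2) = r*(r - 1)^2*(r + 1)*(r + 2)*(r - 2)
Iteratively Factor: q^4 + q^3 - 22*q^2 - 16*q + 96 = (q - 4)*(q^3 + 5*q^2 - 2*q - 24) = (q - 4)*(q - 2)*(q^2 + 7*q + 12) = (q - 4)*(q - 2)*(q + 3)*(q + 4)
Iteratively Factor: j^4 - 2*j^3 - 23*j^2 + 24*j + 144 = (j - 4)*(j^3 + 2*j^2 - 15*j - 36) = (j - 4)*(j + 3)*(j^2 - j - 12) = (j - 4)*(j + 3)^2*(j - 4)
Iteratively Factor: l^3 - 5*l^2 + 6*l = (l - 3)*(l^2 - 2*l) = l*(l - 3)*(l - 2)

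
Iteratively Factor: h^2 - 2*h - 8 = (h - 4)*(h + 2)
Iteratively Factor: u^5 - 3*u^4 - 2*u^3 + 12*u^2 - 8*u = (u - 2)*(u^4 - u^3 - 4*u^2 + 4*u) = u*(u - 2)*(u^3 - u^2 - 4*u + 4) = u*(u - 2)*(u - 1)*(u^2 - 4) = u*(u - 2)^2*(u - 1)*(u + 2)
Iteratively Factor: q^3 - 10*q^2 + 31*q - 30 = (q - 2)*(q^2 - 8*q + 15) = (q - 3)*(q - 2)*(q - 5)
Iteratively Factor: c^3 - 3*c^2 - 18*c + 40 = (c - 5)*(c^2 + 2*c - 8) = (c - 5)*(c + 4)*(c - 2)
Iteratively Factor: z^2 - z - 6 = (z + 2)*(z - 3)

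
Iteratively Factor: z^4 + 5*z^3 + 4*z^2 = (z)*(z^3 + 5*z^2 + 4*z) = z*(z + 4)*(z^2 + z) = z^2*(z + 4)*(z + 1)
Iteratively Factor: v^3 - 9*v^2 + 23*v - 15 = (v - 1)*(v^2 - 8*v + 15) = (v - 5)*(v - 1)*(v - 3)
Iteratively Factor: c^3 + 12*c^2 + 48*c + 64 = (c + 4)*(c^2 + 8*c + 16) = (c + 4)^2*(c + 4)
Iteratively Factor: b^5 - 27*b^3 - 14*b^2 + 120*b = (b)*(b^4 - 27*b^2 - 14*b + 120) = b*(b + 4)*(b^3 - 4*b^2 - 11*b + 30) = b*(b + 3)*(b + 4)*(b^2 - 7*b + 10) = b*(b - 2)*(b + 3)*(b + 4)*(b - 5)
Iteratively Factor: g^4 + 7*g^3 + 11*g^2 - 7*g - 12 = (g + 4)*(g^3 + 3*g^2 - g - 3) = (g + 1)*(g + 4)*(g^2 + 2*g - 3) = (g + 1)*(g + 3)*(g + 4)*(g - 1)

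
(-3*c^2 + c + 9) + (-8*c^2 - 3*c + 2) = -11*c^2 - 2*c + 11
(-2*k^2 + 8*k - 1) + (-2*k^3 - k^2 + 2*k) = -2*k^3 - 3*k^2 + 10*k - 1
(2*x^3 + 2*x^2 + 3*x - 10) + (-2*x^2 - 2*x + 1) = 2*x^3 + x - 9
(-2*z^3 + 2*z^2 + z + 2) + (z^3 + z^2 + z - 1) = -z^3 + 3*z^2 + 2*z + 1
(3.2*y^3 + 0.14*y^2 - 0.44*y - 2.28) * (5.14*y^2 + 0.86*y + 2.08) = 16.448*y^5 + 3.4716*y^4 + 4.5148*y^3 - 11.8064*y^2 - 2.876*y - 4.7424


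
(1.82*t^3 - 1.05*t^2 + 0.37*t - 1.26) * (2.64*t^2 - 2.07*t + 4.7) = 4.8048*t^5 - 6.5394*t^4 + 11.7043*t^3 - 9.0273*t^2 + 4.3472*t - 5.922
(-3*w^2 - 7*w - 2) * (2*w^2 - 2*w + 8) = -6*w^4 - 8*w^3 - 14*w^2 - 52*w - 16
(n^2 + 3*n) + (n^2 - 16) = 2*n^2 + 3*n - 16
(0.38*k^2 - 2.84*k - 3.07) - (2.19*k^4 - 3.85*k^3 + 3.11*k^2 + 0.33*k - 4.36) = -2.19*k^4 + 3.85*k^3 - 2.73*k^2 - 3.17*k + 1.29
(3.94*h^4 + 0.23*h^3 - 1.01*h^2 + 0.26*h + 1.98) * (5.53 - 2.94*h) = -11.5836*h^5 + 21.112*h^4 + 4.2413*h^3 - 6.3497*h^2 - 4.3834*h + 10.9494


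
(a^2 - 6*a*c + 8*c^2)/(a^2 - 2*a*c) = (a - 4*c)/a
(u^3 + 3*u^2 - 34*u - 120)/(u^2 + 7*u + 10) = (u^2 - 2*u - 24)/(u + 2)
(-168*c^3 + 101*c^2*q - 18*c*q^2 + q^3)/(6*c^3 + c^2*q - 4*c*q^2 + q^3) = (56*c^2 - 15*c*q + q^2)/(-2*c^2 - c*q + q^2)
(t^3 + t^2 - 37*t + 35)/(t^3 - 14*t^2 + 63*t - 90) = (t^2 + 6*t - 7)/(t^2 - 9*t + 18)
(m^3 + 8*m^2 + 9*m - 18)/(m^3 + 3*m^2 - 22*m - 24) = (m^2 + 2*m - 3)/(m^2 - 3*m - 4)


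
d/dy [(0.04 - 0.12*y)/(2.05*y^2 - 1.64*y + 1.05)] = (0.246*y^2 - 0.164*y - 0.0604)/(4.2025*y^4 - 6.724*y^3 + 6.9946*y^2 - 3.444*y + 1.1025)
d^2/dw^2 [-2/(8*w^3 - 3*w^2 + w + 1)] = 4*(3*(8*w - 1)*(8*w^3 - 3*w^2 + w + 1) - (24*w^2 - 6*w + 1)^2)/(8*w^3 - 3*w^2 + w + 1)^3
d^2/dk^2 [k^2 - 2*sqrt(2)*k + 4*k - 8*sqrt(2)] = 2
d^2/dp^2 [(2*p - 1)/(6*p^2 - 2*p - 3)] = 4*((5 - 18*p)*(-6*p^2 + 2*p + 3) - 2*(2*p - 1)*(6*p - 1)^2)/(-6*p^2 + 2*p + 3)^3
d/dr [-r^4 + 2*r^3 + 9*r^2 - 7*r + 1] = -4*r^3 + 6*r^2 + 18*r - 7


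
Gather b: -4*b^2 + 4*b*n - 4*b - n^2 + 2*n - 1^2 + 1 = -4*b^2 + b*(4*n - 4) - n^2 + 2*n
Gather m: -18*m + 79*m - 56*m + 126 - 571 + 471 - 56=5*m - 30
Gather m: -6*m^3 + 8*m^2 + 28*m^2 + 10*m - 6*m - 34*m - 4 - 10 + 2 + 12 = -6*m^3 + 36*m^2 - 30*m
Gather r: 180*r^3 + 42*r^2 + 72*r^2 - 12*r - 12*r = 180*r^3 + 114*r^2 - 24*r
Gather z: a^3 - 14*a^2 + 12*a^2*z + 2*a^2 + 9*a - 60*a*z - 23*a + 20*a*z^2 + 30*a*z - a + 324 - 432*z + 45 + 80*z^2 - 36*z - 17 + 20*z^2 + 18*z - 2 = a^3 - 12*a^2 - 15*a + z^2*(20*a + 100) + z*(12*a^2 - 30*a - 450) + 350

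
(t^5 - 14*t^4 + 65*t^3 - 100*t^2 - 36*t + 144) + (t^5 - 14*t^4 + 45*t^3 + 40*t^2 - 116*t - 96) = 2*t^5 - 28*t^4 + 110*t^3 - 60*t^2 - 152*t + 48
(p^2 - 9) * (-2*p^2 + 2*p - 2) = -2*p^4 + 2*p^3 + 16*p^2 - 18*p + 18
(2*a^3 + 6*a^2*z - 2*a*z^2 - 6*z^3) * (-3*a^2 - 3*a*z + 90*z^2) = -6*a^5 - 24*a^4*z + 168*a^3*z^2 + 564*a^2*z^3 - 162*a*z^4 - 540*z^5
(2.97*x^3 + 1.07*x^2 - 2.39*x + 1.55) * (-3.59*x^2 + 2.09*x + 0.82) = -10.6623*x^5 + 2.366*x^4 + 13.2518*x^3 - 9.6822*x^2 + 1.2797*x + 1.271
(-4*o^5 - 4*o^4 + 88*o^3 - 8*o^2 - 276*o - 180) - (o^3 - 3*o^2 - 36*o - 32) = -4*o^5 - 4*o^4 + 87*o^3 - 5*o^2 - 240*o - 148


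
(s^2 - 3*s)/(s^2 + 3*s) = (s - 3)/(s + 3)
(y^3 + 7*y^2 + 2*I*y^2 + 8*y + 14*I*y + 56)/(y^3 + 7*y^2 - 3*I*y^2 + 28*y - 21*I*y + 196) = (y - 2*I)/(y - 7*I)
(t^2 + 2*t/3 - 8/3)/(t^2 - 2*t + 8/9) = 3*(t + 2)/(3*t - 2)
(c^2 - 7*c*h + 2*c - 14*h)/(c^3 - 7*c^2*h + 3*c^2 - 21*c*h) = (c + 2)/(c*(c + 3))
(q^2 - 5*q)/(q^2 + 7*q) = (q - 5)/(q + 7)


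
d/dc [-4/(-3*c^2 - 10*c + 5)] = 8*(-3*c - 5)/(3*c^2 + 10*c - 5)^2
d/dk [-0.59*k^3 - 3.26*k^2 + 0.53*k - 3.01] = -1.77*k^2 - 6.52*k + 0.53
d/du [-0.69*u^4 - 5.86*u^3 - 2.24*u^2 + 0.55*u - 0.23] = -2.76*u^3 - 17.58*u^2 - 4.48*u + 0.55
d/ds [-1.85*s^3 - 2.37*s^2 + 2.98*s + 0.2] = -5.55*s^2 - 4.74*s + 2.98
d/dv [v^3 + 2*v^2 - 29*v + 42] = 3*v^2 + 4*v - 29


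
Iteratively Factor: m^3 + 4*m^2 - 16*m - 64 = (m - 4)*(m^2 + 8*m + 16) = (m - 4)*(m + 4)*(m + 4)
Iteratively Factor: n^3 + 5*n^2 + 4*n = (n)*(n^2 + 5*n + 4) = n*(n + 4)*(n + 1)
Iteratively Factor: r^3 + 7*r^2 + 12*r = (r)*(r^2 + 7*r + 12) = r*(r + 4)*(r + 3)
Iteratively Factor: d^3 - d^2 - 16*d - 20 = (d - 5)*(d^2 + 4*d + 4) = (d - 5)*(d + 2)*(d + 2)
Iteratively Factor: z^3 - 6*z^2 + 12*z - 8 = (z - 2)*(z^2 - 4*z + 4) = (z - 2)^2*(z - 2)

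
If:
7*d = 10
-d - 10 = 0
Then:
No Solution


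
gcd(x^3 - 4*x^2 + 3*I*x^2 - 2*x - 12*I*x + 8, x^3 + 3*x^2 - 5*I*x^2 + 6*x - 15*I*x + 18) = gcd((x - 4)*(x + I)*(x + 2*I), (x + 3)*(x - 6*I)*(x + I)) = x + I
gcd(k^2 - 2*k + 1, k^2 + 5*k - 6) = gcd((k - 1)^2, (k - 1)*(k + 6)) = k - 1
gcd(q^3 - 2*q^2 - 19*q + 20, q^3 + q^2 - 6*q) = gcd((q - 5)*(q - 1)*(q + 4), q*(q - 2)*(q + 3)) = 1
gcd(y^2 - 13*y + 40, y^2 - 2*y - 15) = y - 5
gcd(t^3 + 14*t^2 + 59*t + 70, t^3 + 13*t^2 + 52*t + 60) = t^2 + 7*t + 10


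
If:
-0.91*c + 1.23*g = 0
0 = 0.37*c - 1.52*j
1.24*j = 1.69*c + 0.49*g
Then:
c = 0.00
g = 0.00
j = 0.00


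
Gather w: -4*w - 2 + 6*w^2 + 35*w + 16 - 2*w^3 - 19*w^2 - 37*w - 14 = -2*w^3 - 13*w^2 - 6*w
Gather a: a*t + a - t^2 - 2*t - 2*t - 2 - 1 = a*(t + 1) - t^2 - 4*t - 3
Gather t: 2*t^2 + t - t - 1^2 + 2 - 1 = 2*t^2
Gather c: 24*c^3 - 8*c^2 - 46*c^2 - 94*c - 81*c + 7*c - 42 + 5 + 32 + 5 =24*c^3 - 54*c^2 - 168*c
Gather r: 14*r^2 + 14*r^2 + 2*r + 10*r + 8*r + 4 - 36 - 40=28*r^2 + 20*r - 72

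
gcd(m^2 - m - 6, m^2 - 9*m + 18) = m - 3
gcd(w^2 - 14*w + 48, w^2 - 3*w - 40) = w - 8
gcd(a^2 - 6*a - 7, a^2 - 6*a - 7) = a^2 - 6*a - 7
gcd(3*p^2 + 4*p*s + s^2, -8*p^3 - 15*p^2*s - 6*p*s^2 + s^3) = p + s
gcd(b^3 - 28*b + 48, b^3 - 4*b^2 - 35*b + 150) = b + 6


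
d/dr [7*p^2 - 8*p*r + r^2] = -8*p + 2*r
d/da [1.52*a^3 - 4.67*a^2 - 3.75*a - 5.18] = 4.56*a^2 - 9.34*a - 3.75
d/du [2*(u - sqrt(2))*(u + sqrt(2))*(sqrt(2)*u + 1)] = 6*sqrt(2)*u^2 + 4*u - 4*sqrt(2)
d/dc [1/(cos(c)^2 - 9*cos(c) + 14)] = (2*cos(c) - 9)*sin(c)/(cos(c)^2 - 9*cos(c) + 14)^2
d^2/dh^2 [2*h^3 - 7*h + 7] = 12*h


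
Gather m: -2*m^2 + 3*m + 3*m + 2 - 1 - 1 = -2*m^2 + 6*m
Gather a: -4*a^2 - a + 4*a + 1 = -4*a^2 + 3*a + 1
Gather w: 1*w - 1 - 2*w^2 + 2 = -2*w^2 + w + 1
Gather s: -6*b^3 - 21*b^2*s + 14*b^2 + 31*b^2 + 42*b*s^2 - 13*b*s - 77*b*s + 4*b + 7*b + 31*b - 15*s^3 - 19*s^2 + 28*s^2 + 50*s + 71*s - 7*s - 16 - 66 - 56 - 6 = -6*b^3 + 45*b^2 + 42*b - 15*s^3 + s^2*(42*b + 9) + s*(-21*b^2 - 90*b + 114) - 144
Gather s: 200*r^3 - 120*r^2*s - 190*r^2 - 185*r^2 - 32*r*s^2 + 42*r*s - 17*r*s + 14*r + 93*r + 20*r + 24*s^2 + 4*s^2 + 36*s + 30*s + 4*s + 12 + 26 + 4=200*r^3 - 375*r^2 + 127*r + s^2*(28 - 32*r) + s*(-120*r^2 + 25*r + 70) + 42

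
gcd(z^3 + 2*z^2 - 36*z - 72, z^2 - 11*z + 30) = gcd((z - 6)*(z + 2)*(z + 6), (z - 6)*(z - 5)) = z - 6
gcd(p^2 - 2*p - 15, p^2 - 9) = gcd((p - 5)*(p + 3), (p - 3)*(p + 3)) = p + 3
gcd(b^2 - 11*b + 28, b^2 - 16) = b - 4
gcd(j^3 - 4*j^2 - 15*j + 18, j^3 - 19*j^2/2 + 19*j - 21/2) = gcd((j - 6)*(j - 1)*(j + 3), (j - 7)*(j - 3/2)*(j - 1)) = j - 1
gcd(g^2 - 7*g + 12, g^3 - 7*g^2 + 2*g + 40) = g - 4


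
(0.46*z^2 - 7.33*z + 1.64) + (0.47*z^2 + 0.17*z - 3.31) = 0.93*z^2 - 7.16*z - 1.67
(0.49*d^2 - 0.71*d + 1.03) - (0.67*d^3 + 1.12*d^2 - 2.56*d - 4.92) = -0.67*d^3 - 0.63*d^2 + 1.85*d + 5.95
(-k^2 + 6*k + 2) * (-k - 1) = k^3 - 5*k^2 - 8*k - 2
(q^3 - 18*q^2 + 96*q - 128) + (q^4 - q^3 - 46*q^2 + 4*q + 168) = q^4 - 64*q^2 + 100*q + 40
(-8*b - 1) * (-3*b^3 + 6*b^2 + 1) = 24*b^4 - 45*b^3 - 6*b^2 - 8*b - 1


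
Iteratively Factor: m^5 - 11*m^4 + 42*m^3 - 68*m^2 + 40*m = (m - 5)*(m^4 - 6*m^3 + 12*m^2 - 8*m) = m*(m - 5)*(m^3 - 6*m^2 + 12*m - 8) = m*(m - 5)*(m - 2)*(m^2 - 4*m + 4) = m*(m - 5)*(m - 2)^2*(m - 2)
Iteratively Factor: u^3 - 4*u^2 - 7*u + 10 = (u - 5)*(u^2 + u - 2) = (u - 5)*(u - 1)*(u + 2)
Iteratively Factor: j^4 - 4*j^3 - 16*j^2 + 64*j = (j - 4)*(j^3 - 16*j) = (j - 4)^2*(j^2 + 4*j) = (j - 4)^2*(j + 4)*(j)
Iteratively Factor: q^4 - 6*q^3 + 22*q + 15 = (q - 3)*(q^3 - 3*q^2 - 9*q - 5) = (q - 3)*(q + 1)*(q^2 - 4*q - 5) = (q - 5)*(q - 3)*(q + 1)*(q + 1)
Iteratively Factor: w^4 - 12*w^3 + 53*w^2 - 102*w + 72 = (w - 2)*(w^3 - 10*w^2 + 33*w - 36) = (w - 4)*(w - 2)*(w^2 - 6*w + 9) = (w - 4)*(w - 3)*(w - 2)*(w - 3)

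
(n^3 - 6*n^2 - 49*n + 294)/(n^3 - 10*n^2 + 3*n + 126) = (n + 7)/(n + 3)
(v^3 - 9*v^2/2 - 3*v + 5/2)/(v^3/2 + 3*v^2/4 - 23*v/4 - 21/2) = 2*(2*v^3 - 9*v^2 - 6*v + 5)/(2*v^3 + 3*v^2 - 23*v - 42)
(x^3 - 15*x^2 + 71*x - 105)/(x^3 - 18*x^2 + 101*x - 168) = (x - 5)/(x - 8)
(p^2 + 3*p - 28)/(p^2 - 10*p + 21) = (p^2 + 3*p - 28)/(p^2 - 10*p + 21)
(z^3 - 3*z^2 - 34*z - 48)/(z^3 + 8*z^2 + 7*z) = (z^3 - 3*z^2 - 34*z - 48)/(z*(z^2 + 8*z + 7))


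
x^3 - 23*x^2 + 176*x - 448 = (x - 8)^2*(x - 7)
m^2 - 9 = (m - 3)*(m + 3)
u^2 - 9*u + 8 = (u - 8)*(u - 1)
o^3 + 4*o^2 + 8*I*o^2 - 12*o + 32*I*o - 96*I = (o - 2)*(o + 6)*(o + 8*I)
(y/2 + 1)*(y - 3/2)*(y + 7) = y^3/2 + 15*y^2/4 + y/4 - 21/2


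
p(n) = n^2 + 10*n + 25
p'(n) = 2*n + 10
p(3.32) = 69.22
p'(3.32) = 16.64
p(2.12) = 50.69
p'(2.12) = 14.24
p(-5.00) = 0.00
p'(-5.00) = 0.00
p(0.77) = 33.29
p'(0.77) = 11.54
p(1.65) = 44.22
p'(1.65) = 13.30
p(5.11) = 102.21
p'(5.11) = 20.22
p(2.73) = 59.75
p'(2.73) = 15.46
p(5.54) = 111.09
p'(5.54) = 21.08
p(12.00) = 289.00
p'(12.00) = 34.00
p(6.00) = 121.00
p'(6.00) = 22.00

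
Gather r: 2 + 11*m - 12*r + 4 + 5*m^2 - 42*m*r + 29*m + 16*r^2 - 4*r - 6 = 5*m^2 + 40*m + 16*r^2 + r*(-42*m - 16)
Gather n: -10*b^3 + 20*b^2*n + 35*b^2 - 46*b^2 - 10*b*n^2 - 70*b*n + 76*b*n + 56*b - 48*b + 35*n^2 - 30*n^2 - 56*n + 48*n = -10*b^3 - 11*b^2 + 8*b + n^2*(5 - 10*b) + n*(20*b^2 + 6*b - 8)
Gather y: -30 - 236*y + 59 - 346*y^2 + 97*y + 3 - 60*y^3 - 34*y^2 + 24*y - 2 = -60*y^3 - 380*y^2 - 115*y + 30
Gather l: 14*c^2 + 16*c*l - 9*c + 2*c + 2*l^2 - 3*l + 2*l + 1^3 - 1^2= 14*c^2 - 7*c + 2*l^2 + l*(16*c - 1)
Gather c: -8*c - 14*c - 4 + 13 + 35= 44 - 22*c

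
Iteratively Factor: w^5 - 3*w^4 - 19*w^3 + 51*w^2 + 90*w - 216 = (w - 4)*(w^4 + w^3 - 15*w^2 - 9*w + 54) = (w - 4)*(w + 3)*(w^3 - 2*w^2 - 9*w + 18) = (w - 4)*(w - 2)*(w + 3)*(w^2 - 9) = (w - 4)*(w - 2)*(w + 3)^2*(w - 3)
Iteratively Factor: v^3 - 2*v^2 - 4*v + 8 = (v + 2)*(v^2 - 4*v + 4) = (v - 2)*(v + 2)*(v - 2)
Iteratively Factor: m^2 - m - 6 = (m + 2)*(m - 3)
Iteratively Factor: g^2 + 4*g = (g + 4)*(g)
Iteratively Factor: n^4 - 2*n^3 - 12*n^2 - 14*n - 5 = (n + 1)*(n^3 - 3*n^2 - 9*n - 5) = (n + 1)^2*(n^2 - 4*n - 5) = (n - 5)*(n + 1)^2*(n + 1)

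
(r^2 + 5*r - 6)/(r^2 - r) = (r + 6)/r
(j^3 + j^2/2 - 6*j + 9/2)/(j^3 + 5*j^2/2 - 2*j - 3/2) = (2*j - 3)/(2*j + 1)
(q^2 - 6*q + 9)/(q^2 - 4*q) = (q^2 - 6*q + 9)/(q*(q - 4))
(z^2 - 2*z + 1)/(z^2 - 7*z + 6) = (z - 1)/(z - 6)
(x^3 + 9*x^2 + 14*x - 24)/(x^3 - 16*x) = (x^2 + 5*x - 6)/(x*(x - 4))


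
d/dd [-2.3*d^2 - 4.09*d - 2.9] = -4.6*d - 4.09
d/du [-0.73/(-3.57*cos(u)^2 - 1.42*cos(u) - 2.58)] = (5.2122*cos(u) + 1.0366)*sin(u)/(3.57*cos(u)^2 + 1.42*cos(u) + 2.58)^2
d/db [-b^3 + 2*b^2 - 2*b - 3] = -3*b^2 + 4*b - 2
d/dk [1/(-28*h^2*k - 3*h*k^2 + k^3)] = (28*h^2 + 6*h*k - 3*k^2)/(k^2*(28*h^2 + 3*h*k - k^2)^2)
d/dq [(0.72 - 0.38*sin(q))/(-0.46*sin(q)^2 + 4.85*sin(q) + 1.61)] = (-0.1748*sin(q)^2 + 0.6624*sin(q) - 4.1038)*cos(q)/(0.2116*sin(q)^4 - 4.462*sin(q)^3 + 22.0413*sin(q)^2 + 15.617*sin(q) + 2.5921)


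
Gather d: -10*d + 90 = 90 - 10*d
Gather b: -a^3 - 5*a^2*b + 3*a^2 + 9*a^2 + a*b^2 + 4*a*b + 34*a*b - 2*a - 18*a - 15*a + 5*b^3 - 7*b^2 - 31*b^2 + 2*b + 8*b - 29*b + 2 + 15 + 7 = -a^3 + 12*a^2 - 35*a + 5*b^3 + b^2*(a - 38) + b*(-5*a^2 + 38*a - 19) + 24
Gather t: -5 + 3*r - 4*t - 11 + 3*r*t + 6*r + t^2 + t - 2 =9*r + t^2 + t*(3*r - 3) - 18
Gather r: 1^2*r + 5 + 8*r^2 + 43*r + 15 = 8*r^2 + 44*r + 20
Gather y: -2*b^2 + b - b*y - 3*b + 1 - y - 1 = -2*b^2 - 2*b + y*(-b - 1)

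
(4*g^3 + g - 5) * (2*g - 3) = 8*g^4 - 12*g^3 + 2*g^2 - 13*g + 15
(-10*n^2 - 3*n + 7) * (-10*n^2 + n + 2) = 100*n^4 + 20*n^3 - 93*n^2 + n + 14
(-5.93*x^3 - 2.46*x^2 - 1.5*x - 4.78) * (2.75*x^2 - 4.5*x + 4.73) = -16.3075*x^5 + 19.92*x^4 - 21.1039*x^3 - 18.0308*x^2 + 14.415*x - 22.6094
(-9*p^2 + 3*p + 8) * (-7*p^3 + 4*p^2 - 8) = 63*p^5 - 57*p^4 - 44*p^3 + 104*p^2 - 24*p - 64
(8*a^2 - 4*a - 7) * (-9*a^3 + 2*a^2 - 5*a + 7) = -72*a^5 + 52*a^4 + 15*a^3 + 62*a^2 + 7*a - 49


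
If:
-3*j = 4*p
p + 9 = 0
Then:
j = 12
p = -9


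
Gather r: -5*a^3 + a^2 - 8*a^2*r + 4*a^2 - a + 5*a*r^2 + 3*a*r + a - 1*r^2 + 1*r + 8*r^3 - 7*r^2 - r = -5*a^3 + 5*a^2 + 8*r^3 + r^2*(5*a - 8) + r*(-8*a^2 + 3*a)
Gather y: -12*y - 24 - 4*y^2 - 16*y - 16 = -4*y^2 - 28*y - 40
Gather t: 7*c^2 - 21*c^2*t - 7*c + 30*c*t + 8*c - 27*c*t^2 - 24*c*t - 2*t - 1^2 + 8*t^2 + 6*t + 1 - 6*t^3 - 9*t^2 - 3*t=7*c^2 + c - 6*t^3 + t^2*(-27*c - 1) + t*(-21*c^2 + 6*c + 1)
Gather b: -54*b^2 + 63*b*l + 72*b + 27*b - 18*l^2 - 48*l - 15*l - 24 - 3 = -54*b^2 + b*(63*l + 99) - 18*l^2 - 63*l - 27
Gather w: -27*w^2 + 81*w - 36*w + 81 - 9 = -27*w^2 + 45*w + 72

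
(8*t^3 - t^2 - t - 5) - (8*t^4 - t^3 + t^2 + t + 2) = -8*t^4 + 9*t^3 - 2*t^2 - 2*t - 7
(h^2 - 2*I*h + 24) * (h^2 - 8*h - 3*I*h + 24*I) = h^4 - 8*h^3 - 5*I*h^3 + 18*h^2 + 40*I*h^2 - 144*h - 72*I*h + 576*I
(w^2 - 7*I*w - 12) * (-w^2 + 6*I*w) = -w^4 + 13*I*w^3 + 54*w^2 - 72*I*w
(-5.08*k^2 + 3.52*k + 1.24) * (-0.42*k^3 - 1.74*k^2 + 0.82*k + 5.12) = 2.1336*k^5 + 7.3608*k^4 - 10.8112*k^3 - 25.2808*k^2 + 19.0392*k + 6.3488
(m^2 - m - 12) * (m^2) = m^4 - m^3 - 12*m^2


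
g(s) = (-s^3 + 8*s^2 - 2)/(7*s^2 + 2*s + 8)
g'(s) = (-14*s - 2)*(-s^3 + 8*s^2 - 2)/(7*s^2 + 2*s + 8)^2 + (-3*s^2 + 16*s)/(7*s^2 + 2*s + 8)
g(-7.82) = 2.30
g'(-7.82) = -0.15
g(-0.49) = 0.00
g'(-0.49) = -0.98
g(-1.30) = 0.80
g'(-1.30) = -0.75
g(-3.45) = 1.59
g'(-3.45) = -0.20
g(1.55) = 0.48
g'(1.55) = 0.22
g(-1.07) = 0.60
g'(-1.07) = -0.92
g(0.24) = -0.17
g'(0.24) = 0.52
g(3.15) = 0.55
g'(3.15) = -0.06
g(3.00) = 0.56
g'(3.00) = -0.05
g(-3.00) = 1.49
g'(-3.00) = -0.24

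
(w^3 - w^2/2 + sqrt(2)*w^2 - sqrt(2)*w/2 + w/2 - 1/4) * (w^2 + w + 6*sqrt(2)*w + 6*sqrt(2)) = w^5 + w^4/2 + 7*sqrt(2)*w^4 + 7*sqrt(2)*w^3/2 + 12*w^3 - sqrt(2)*w^2/2 + 25*w^2/4 - 25*w/4 + 3*sqrt(2)*w/2 - 3*sqrt(2)/2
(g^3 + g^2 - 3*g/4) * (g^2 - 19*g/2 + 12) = g^5 - 17*g^4/2 + 7*g^3/4 + 153*g^2/8 - 9*g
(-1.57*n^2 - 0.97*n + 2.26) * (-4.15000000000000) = 6.5155*n^2 + 4.0255*n - 9.379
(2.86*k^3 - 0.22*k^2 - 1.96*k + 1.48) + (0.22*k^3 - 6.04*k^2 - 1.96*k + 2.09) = 3.08*k^3 - 6.26*k^2 - 3.92*k + 3.57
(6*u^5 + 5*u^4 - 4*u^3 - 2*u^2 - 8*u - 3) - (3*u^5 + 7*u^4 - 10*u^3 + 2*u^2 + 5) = 3*u^5 - 2*u^4 + 6*u^3 - 4*u^2 - 8*u - 8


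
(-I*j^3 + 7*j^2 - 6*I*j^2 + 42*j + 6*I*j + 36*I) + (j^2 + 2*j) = -I*j^3 + 8*j^2 - 6*I*j^2 + 44*j + 6*I*j + 36*I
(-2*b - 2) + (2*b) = -2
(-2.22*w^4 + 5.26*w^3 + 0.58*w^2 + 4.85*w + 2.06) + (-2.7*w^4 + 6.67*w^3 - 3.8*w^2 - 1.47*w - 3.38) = -4.92*w^4 + 11.93*w^3 - 3.22*w^2 + 3.38*w - 1.32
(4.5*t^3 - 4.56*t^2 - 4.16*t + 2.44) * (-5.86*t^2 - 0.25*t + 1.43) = -26.37*t^5 + 25.5966*t^4 + 31.9526*t^3 - 19.7792*t^2 - 6.5588*t + 3.4892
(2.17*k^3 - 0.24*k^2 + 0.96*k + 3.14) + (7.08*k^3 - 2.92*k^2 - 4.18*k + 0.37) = 9.25*k^3 - 3.16*k^2 - 3.22*k + 3.51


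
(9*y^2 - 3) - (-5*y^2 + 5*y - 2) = 14*y^2 - 5*y - 1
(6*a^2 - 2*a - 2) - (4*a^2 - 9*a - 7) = 2*a^2 + 7*a + 5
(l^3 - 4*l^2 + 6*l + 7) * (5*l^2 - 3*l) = 5*l^5 - 23*l^4 + 42*l^3 + 17*l^2 - 21*l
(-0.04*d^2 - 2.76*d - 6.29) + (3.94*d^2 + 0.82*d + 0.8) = 3.9*d^2 - 1.94*d - 5.49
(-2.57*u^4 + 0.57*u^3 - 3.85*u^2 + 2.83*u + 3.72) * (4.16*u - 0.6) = -10.6912*u^5 + 3.9132*u^4 - 16.358*u^3 + 14.0828*u^2 + 13.7772*u - 2.232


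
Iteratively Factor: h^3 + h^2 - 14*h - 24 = (h - 4)*(h^2 + 5*h + 6) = (h - 4)*(h + 3)*(h + 2)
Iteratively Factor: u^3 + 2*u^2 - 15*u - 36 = (u + 3)*(u^2 - u - 12) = (u - 4)*(u + 3)*(u + 3)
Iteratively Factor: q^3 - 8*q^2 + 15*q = (q - 3)*(q^2 - 5*q) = (q - 5)*(q - 3)*(q)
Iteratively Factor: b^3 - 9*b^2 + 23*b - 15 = (b - 3)*(b^2 - 6*b + 5) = (b - 3)*(b - 1)*(b - 5)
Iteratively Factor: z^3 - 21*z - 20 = (z - 5)*(z^2 + 5*z + 4) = (z - 5)*(z + 1)*(z + 4)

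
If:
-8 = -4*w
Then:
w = 2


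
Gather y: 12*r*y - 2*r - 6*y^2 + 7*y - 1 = -2*r - 6*y^2 + y*(12*r + 7) - 1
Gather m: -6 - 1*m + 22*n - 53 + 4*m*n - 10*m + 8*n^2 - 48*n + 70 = m*(4*n - 11) + 8*n^2 - 26*n + 11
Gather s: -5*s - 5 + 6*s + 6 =s + 1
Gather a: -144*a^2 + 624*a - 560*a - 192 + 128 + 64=-144*a^2 + 64*a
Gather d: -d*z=-d*z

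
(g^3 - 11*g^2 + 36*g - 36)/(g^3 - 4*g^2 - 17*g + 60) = (g^2 - 8*g + 12)/(g^2 - g - 20)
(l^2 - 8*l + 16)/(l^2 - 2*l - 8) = (l - 4)/(l + 2)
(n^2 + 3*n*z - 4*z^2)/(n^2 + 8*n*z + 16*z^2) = (n - z)/(n + 4*z)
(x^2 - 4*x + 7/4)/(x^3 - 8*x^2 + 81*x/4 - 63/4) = (2*x - 1)/(2*x^2 - 9*x + 9)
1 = 1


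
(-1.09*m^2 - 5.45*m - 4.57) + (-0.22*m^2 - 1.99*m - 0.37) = -1.31*m^2 - 7.44*m - 4.94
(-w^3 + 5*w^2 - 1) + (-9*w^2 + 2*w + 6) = -w^3 - 4*w^2 + 2*w + 5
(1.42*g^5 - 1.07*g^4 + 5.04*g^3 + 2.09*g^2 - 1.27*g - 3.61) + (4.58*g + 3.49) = 1.42*g^5 - 1.07*g^4 + 5.04*g^3 + 2.09*g^2 + 3.31*g - 0.12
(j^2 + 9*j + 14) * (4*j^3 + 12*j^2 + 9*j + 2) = 4*j^5 + 48*j^4 + 173*j^3 + 251*j^2 + 144*j + 28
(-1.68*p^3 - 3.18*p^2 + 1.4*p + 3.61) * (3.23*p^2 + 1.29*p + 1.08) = -5.4264*p^5 - 12.4386*p^4 - 1.3946*p^3 + 10.0319*p^2 + 6.1689*p + 3.8988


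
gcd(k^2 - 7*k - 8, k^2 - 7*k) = 1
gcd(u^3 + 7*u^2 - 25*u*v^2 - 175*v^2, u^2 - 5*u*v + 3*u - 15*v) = u - 5*v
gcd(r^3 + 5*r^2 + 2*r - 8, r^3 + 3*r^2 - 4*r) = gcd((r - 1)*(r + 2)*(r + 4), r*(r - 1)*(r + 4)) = r^2 + 3*r - 4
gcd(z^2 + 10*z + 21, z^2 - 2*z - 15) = z + 3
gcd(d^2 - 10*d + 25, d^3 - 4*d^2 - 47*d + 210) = d - 5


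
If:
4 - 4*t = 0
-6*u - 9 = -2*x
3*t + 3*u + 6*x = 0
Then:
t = 1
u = -10/7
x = 3/14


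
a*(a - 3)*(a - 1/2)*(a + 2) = a^4 - 3*a^3/2 - 11*a^2/2 + 3*a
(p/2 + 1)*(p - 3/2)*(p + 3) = p^3/2 + 7*p^2/4 - 3*p/4 - 9/2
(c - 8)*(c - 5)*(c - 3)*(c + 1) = c^4 - 15*c^3 + 63*c^2 - 41*c - 120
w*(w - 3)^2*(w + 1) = w^4 - 5*w^3 + 3*w^2 + 9*w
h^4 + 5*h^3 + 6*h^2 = h^2*(h + 2)*(h + 3)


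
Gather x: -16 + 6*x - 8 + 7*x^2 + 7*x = 7*x^2 + 13*x - 24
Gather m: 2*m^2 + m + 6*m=2*m^2 + 7*m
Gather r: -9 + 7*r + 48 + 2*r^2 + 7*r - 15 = 2*r^2 + 14*r + 24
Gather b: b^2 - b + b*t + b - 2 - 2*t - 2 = b^2 + b*t - 2*t - 4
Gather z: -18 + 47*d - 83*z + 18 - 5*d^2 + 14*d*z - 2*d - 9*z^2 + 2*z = -5*d^2 + 45*d - 9*z^2 + z*(14*d - 81)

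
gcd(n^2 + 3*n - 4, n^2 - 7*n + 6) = n - 1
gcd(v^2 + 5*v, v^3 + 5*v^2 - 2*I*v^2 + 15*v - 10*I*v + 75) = v + 5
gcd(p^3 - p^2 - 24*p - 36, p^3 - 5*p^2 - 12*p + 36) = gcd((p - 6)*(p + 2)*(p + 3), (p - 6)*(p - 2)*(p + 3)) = p^2 - 3*p - 18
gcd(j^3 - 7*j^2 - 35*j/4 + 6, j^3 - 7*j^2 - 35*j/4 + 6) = j^3 - 7*j^2 - 35*j/4 + 6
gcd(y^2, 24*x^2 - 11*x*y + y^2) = 1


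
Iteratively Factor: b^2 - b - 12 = (b - 4)*(b + 3)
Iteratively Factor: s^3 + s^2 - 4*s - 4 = (s - 2)*(s^2 + 3*s + 2) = (s - 2)*(s + 2)*(s + 1)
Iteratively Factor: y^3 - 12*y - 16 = (y - 4)*(y^2 + 4*y + 4) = (y - 4)*(y + 2)*(y + 2)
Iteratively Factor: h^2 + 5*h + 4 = (h + 4)*(h + 1)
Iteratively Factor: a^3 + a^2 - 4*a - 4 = (a + 2)*(a^2 - a - 2) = (a + 1)*(a + 2)*(a - 2)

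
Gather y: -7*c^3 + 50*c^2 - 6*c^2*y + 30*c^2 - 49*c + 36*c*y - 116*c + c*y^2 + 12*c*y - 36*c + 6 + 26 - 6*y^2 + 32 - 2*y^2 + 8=-7*c^3 + 80*c^2 - 201*c + y^2*(c - 8) + y*(-6*c^2 + 48*c) + 72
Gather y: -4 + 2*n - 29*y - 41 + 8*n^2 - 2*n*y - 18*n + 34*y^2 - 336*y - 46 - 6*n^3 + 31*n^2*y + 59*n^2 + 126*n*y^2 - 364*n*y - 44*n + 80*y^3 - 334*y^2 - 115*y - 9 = -6*n^3 + 67*n^2 - 60*n + 80*y^3 + y^2*(126*n - 300) + y*(31*n^2 - 366*n - 480) - 100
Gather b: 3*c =3*c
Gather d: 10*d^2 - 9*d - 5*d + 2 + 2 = 10*d^2 - 14*d + 4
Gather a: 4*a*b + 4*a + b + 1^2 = a*(4*b + 4) + b + 1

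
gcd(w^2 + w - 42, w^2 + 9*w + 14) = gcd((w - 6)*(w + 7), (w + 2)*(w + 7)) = w + 7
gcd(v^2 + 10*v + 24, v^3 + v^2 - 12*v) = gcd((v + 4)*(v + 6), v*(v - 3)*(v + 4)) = v + 4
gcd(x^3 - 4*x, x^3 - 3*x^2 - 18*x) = x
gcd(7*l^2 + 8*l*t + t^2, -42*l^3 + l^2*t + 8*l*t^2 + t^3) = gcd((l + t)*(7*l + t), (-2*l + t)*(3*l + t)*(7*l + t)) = 7*l + t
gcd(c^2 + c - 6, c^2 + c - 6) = c^2 + c - 6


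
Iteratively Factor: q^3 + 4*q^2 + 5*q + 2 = (q + 1)*(q^2 + 3*q + 2) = (q + 1)*(q + 2)*(q + 1)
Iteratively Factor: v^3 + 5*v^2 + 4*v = (v)*(v^2 + 5*v + 4) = v*(v + 4)*(v + 1)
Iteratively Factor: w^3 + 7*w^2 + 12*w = (w + 3)*(w^2 + 4*w) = w*(w + 3)*(w + 4)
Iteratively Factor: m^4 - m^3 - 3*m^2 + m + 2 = (m - 2)*(m^3 + m^2 - m - 1) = (m - 2)*(m + 1)*(m^2 - 1) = (m - 2)*(m - 1)*(m + 1)*(m + 1)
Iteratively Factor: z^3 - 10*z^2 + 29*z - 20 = (z - 1)*(z^2 - 9*z + 20) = (z - 5)*(z - 1)*(z - 4)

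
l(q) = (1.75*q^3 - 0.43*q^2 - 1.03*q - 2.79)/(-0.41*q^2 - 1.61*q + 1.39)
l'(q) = (0.82*q + 1.61)*(1.75*q^3 - 0.43*q^2 - 1.03*q - 2.79)/(-0.41*q^2 - 1.61*q + 1.39)^2 + (5.25*q^2 - 0.86*q - 1.03)/(-0.41*q^2 - 1.61*q + 1.39)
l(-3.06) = -21.72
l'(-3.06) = 28.37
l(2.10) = -2.46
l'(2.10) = -3.19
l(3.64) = -7.29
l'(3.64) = -3.22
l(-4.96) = 311.93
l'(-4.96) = 891.75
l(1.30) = 0.72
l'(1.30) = -6.21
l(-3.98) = -88.88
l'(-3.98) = 178.42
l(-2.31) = -8.31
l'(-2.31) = 10.73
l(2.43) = -3.50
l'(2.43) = -3.09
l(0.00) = -2.01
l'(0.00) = -3.07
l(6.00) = -15.35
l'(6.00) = -3.59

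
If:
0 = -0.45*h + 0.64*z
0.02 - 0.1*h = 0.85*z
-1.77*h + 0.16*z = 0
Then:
No Solution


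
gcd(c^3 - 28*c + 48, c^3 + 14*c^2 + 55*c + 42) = c + 6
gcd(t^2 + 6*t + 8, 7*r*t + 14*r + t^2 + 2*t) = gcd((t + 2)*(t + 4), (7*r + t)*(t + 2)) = t + 2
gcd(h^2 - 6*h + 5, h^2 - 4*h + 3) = h - 1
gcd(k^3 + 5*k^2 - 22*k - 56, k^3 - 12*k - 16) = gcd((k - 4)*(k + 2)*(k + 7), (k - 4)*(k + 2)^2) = k^2 - 2*k - 8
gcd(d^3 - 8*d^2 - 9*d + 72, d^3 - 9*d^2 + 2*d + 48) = d^2 - 11*d + 24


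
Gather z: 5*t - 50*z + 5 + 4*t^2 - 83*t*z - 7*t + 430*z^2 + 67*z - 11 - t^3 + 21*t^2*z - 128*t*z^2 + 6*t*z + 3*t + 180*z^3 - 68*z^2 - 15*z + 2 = -t^3 + 4*t^2 + t + 180*z^3 + z^2*(362 - 128*t) + z*(21*t^2 - 77*t + 2) - 4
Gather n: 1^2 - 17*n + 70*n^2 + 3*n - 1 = 70*n^2 - 14*n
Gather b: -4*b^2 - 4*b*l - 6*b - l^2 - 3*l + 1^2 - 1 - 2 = -4*b^2 + b*(-4*l - 6) - l^2 - 3*l - 2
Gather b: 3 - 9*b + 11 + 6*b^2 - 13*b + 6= 6*b^2 - 22*b + 20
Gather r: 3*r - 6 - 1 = 3*r - 7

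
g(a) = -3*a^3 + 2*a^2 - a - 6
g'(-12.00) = -1345.00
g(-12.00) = 5478.00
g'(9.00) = -694.00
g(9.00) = -2040.00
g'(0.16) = -0.59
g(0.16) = -6.12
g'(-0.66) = -7.56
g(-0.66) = -3.61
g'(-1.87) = -39.95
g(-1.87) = 22.48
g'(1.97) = -28.05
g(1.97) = -23.14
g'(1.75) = -21.56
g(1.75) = -17.70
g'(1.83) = -23.82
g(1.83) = -19.52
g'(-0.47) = -4.87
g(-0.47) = -4.78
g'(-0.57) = -6.20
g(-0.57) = -4.22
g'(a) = -9*a^2 + 4*a - 1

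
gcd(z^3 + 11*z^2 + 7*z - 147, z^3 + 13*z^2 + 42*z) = z + 7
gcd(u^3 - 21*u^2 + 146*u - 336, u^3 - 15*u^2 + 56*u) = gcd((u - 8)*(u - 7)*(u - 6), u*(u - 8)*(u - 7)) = u^2 - 15*u + 56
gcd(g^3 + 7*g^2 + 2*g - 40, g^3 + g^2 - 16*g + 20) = g^2 + 3*g - 10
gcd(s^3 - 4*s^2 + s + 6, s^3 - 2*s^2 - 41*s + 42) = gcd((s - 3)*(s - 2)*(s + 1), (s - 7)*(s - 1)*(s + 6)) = 1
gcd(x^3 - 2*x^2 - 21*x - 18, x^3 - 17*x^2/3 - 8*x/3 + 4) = x^2 - 5*x - 6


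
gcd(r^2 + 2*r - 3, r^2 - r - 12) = r + 3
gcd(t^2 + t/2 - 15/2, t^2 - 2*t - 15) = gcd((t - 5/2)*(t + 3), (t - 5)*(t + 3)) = t + 3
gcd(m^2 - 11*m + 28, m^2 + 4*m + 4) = 1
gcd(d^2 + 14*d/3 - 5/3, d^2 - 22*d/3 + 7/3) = d - 1/3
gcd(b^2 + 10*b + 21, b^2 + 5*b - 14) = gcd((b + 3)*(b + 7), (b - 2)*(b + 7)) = b + 7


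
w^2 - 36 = (w - 6)*(w + 6)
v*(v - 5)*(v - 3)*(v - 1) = v^4 - 9*v^3 + 23*v^2 - 15*v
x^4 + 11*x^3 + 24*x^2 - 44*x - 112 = (x - 2)*(x + 2)*(x + 4)*(x + 7)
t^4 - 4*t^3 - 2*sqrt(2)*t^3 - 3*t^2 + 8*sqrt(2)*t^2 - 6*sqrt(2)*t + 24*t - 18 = (t - 3)*(t - 1)*(t - 3*sqrt(2))*(t + sqrt(2))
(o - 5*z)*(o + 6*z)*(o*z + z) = o^3*z + o^2*z^2 + o^2*z - 30*o*z^3 + o*z^2 - 30*z^3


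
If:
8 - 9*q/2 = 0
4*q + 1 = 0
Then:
No Solution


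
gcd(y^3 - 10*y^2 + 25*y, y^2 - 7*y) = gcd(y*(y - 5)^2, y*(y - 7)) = y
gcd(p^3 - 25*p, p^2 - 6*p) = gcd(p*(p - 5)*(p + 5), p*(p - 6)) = p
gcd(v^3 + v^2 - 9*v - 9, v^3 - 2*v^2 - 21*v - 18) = v^2 + 4*v + 3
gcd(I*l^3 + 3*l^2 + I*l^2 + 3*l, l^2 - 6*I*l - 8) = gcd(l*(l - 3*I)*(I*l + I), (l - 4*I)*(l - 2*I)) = 1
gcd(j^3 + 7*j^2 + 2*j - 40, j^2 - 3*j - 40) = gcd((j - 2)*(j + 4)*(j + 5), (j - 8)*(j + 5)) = j + 5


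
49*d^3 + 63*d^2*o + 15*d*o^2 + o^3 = (d + o)*(7*d + o)^2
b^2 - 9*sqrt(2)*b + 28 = (b - 7*sqrt(2))*(b - 2*sqrt(2))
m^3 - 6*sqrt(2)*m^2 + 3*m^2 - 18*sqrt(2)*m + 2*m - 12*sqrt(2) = (m + 1)*(m + 2)*(m - 6*sqrt(2))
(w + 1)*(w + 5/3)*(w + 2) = w^3 + 14*w^2/3 + 7*w + 10/3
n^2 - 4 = (n - 2)*(n + 2)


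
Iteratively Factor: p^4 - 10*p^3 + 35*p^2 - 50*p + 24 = (p - 1)*(p^3 - 9*p^2 + 26*p - 24) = (p - 4)*(p - 1)*(p^2 - 5*p + 6) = (p - 4)*(p - 2)*(p - 1)*(p - 3)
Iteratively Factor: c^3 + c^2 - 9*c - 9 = (c + 3)*(c^2 - 2*c - 3) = (c - 3)*(c + 3)*(c + 1)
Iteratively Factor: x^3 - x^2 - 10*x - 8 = (x + 2)*(x^2 - 3*x - 4) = (x + 1)*(x + 2)*(x - 4)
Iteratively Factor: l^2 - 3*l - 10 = (l + 2)*(l - 5)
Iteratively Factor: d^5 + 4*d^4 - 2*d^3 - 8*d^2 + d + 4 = (d - 1)*(d^4 + 5*d^3 + 3*d^2 - 5*d - 4) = (d - 1)*(d + 4)*(d^3 + d^2 - d - 1) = (d - 1)*(d + 1)*(d + 4)*(d^2 - 1) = (d - 1)^2*(d + 1)*(d + 4)*(d + 1)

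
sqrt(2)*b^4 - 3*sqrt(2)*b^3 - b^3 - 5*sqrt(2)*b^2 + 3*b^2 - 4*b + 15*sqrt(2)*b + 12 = (b - 3)*(b - 2*sqrt(2))*(b + sqrt(2))*(sqrt(2)*b + 1)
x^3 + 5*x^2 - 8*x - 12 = (x - 2)*(x + 1)*(x + 6)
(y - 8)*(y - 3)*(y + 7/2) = y^3 - 15*y^2/2 - 29*y/2 + 84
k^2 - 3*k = k*(k - 3)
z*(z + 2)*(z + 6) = z^3 + 8*z^2 + 12*z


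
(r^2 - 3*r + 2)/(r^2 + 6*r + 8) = (r^2 - 3*r + 2)/(r^2 + 6*r + 8)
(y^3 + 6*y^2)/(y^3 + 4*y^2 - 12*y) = y/(y - 2)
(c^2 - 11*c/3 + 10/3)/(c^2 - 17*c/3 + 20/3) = (c - 2)/(c - 4)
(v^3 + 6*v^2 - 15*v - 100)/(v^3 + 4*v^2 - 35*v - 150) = (v - 4)/(v - 6)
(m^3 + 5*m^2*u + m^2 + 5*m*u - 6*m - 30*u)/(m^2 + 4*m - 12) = (m^2 + 5*m*u + 3*m + 15*u)/(m + 6)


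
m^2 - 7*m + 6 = (m - 6)*(m - 1)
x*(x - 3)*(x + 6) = x^3 + 3*x^2 - 18*x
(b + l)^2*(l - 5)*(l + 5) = b^2*l^2 - 25*b^2 + 2*b*l^3 - 50*b*l + l^4 - 25*l^2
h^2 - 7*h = h*(h - 7)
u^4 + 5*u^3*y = u^3*(u + 5*y)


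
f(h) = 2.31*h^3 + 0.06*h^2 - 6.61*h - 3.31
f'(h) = 6.93*h^2 + 0.12*h - 6.61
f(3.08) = 44.39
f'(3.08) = 59.50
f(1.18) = -7.23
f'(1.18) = 3.18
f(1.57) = -4.60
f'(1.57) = 10.66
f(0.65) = -6.95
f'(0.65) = -3.60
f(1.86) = -0.53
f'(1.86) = 17.59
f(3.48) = 71.77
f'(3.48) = 77.73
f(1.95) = 1.16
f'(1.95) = 19.98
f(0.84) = -7.45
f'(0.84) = -1.62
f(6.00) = 458.15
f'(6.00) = 243.59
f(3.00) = 39.77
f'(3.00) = 56.12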